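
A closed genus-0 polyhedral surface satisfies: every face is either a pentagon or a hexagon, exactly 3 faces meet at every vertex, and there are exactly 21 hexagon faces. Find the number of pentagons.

Let x be the number of pentagons; then F = 21 + x.
Edge–face incidences: 2E = 6·21 + 5·x = 126 + 5x.
Every vertex has degree 3, so 3V = 2E.
Euler: V − E + F = 2 ⇒ (2E)/3 − E + (21 + x) = 2.
Multiply by 6: 2·(2E) − 3·(2E) + 6·(21 + x) = 12, i.e. 126 + 6x − (126 + 5x) = 12.
Collecting terms: x = 12.
Then 2E = 126 + 5·12 = 186, so E = 93, V = 2E/3 = 62, F = 21 + 12 = 33.

12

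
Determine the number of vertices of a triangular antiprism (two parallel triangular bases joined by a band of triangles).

6

An antiprism on an n-gon has two n-gon caps and 2n triangles: V = 2·3 = 6, E = 4·3 = 12, F = 2·3 + 2 = 8.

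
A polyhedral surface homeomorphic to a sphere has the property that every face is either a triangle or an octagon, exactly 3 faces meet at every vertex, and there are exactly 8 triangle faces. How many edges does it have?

36

Let x be the number of octagons; then F = 8 + x.
Edge–face incidences: 2E = 3·8 + 8·x = 24 + 8x.
Every vertex has degree 3, so 3V = 2E.
Euler: V − E + F = 2 ⇒ (2E)/3 − E + (8 + x) = 2.
Multiply by 6: 2·(2E) − 3·(2E) + 6·(8 + x) = 12, i.e. 48 + 6x − (24 + 8x) = 12.
Collecting terms: −2x + 24 = 12, so −2x = −12, so x = 6.
Then 2E = 24 + 8·6 = 72, so E = 36, V = 2E/3 = 24, F = 8 + 6 = 14.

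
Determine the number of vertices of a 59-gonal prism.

A prism on an n-gon has two n-gon bases and n rectangular sides: V = 2·59 = 118, E = 3·59 = 177, F = 59 + 2 = 61.

118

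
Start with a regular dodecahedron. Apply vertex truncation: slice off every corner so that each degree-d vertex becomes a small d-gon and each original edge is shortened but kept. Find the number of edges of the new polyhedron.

90

The base solid has V = 20, E = 30, F = 12.
Truncation replaces each original edge-end by a new vertex, so V′ = 2E = 60.
Each original edge survives, and each old vertex of degree d contributes d new edges; summing degrees gives Σd = 2E, so E′ = E + 2E = 3E = 90.
Each original face survives and each original vertex becomes one new face: F′ = F + V = 32.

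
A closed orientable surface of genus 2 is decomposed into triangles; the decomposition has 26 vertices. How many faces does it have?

56

χ = 2 − 2·2 = -2, and every face is a triangle so 3F = 2E.
V − E + F = -2 with E = 3F/2 gives 26 − (3/2 − 1)·F = -2, so F = 56 and E = 84.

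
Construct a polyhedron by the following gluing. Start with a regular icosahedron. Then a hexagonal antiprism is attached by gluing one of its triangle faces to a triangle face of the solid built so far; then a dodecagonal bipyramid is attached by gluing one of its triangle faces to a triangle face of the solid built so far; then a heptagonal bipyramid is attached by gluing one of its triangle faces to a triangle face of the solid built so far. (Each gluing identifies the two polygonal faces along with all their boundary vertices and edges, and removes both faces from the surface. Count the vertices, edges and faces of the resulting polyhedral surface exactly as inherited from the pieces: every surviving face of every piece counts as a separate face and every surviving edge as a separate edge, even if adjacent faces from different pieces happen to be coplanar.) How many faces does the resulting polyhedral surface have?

A regular icosahedron: V=12, E=30, F=20.
Attach a hexagonal antiprism (V=12, E=24, F=14) along a 3-gon: merge 3 vertices and 3 edges, delete both glued faces → V=21, E=51, F=32.
Attach a dodecagonal bipyramid (V=14, E=36, F=24) along a 3-gon: merge 3 vertices and 3 edges, delete both glued faces → V=32, E=84, F=54.
Attach a heptagonal bipyramid (V=9, E=21, F=14) along a 3-gon: merge 3 vertices and 3 edges, delete both glued faces → V=38, E=102, F=66.
Check: V − E + F = 38 − 102 + 66 = 2.

66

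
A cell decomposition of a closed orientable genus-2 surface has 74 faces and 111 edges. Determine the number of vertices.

For a closed orientable surface of genus 2, χ = 2 − 2·2 = -2.
V = -2 + E − F = -2 + 111 − 74 = 35.

35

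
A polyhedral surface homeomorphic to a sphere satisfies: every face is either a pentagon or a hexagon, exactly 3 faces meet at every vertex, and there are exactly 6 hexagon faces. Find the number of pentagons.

12

Let x be the number of pentagons; then F = 6 + x.
Edge–face incidences: 2E = 6·6 + 5·x = 36 + 5x.
Every vertex has degree 3, so 3V = 2E.
Euler: V − E + F = 2 ⇒ (2E)/3 − E + (6 + x) = 2.
Multiply by 6: 2·(2E) − 3·(2E) + 6·(6 + x) = 12, i.e. 36 + 6x − (36 + 5x) = 12.
Collecting terms: x = 12.
Then 2E = 36 + 5·12 = 96, so E = 48, V = 2E/3 = 32, F = 6 + 12 = 18.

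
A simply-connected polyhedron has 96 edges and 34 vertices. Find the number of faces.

64

Here V − E + F = 2.
F = 2 − V + E = 2 − 34 + 96 = 64.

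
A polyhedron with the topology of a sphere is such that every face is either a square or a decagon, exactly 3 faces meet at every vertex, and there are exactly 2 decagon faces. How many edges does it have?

Let x be the number of squares; then F = 2 + x.
Edge–face incidences: 2E = 10·2 + 4·x = 20 + 4x.
Every vertex has degree 3, so 3V = 2E.
Euler: V − E + F = 2 ⇒ (2E)/3 − E + (2 + x) = 2.
Multiply by 6: 2·(2E) − 3·(2E) + 6·(2 + x) = 12, i.e. 12 + 6x − (20 + 4x) = 12.
Collecting terms: 2x − 8 = 12, so 2x = 20, so x = 10.
Then 2E = 20 + 4·10 = 60, so E = 30, V = 2E/3 = 20, F = 2 + 10 = 12.

30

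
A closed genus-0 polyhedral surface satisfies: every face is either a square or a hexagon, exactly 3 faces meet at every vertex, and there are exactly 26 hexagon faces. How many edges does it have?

Let x be the number of squares; then F = 26 + x.
Edge–face incidences: 2E = 6·26 + 4·x = 156 + 4x.
Every vertex has degree 3, so 3V = 2E.
Euler: V − E + F = 2 ⇒ (2E)/3 − E + (26 + x) = 2.
Multiply by 6: 2·(2E) − 3·(2E) + 6·(26 + x) = 12, i.e. 156 + 6x − (156 + 4x) = 12.
Collecting terms: 2x = 12, so x = 6.
Then 2E = 156 + 4·6 = 180, so E = 90, V = 2E/3 = 60, F = 26 + 6 = 32.

90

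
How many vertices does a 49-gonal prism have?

98

A prism on an n-gon has two n-gon bases and n rectangular sides: V = 2·49 = 98, E = 3·49 = 147, F = 49 + 2 = 51.
Check: V − E + F = 98 − 147 + 51 = 2.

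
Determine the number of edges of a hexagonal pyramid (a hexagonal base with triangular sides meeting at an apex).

12

A pyramid on an n-gon base has one n-gon and n triangles: V = 6 + 1 = 7, E = 2·6 = 12, F = 6 + 1 = 7.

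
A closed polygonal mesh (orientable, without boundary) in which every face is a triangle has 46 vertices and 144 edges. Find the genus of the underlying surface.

Every face is a triangle and each edge borders two faces, so 3F = 2·144, giving F = 96.
χ = V − E + F = 46 − 144 + 96 = -2.
For a closed orientable surface χ = 2 − 2g, so g = (2 − (-2))/2 = 2.

2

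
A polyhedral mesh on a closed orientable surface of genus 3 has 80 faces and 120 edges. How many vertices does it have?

For a closed orientable surface of genus 3, χ = 2 − 2·3 = -4.
V = -4 + E − F = -4 + 120 − 80 = 36.

36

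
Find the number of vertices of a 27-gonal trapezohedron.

56

The n-trapezohedron (dual of the n-antiprism) has V = 2·27 + 2 = 56, E = 4·27 = 108, F = 2·27 = 54.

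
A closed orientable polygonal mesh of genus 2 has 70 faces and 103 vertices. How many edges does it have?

175

For a closed orientable surface of genus 2, χ = 2 − 2·2 = -2.
E = V + F − (-2) = 103 + 70 − (-2) = 175.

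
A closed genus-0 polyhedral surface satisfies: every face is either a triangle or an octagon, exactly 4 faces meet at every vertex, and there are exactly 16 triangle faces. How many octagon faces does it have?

Let x be the number of octagons; then F = 16 + x.
Edge–face incidences: 2E = 3·16 + 8·x = 48 + 8x.
Every vertex has degree 4, so 4V = 2E.
Euler: V − E + F = 2 ⇒ (2E)/4 − E + (16 + x) = 2.
Multiply by 8: 2·(2E) − 4·(2E) + 8·(16 + x) = 16, i.e. 128 + 8x − 2·(48 + 8x) = 16.
Collecting terms: −8x + 32 = 16, so −8x = −16, so x = 2.
Then 2E = 48 + 8·2 = 64, so E = 32, V = 2E/4 = 16, F = 16 + 2 = 18.

2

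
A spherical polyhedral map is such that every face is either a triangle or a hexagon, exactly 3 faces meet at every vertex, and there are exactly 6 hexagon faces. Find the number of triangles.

4

Let x be the number of triangles; then F = 6 + x.
Edge–face incidences: 2E = 6·6 + 3·x = 36 + 3x.
Every vertex has degree 3, so 3V = 2E.
Euler: V − E + F = 2 ⇒ (2E)/3 − E + (6 + x) = 2.
Multiply by 6: 2·(2E) − 3·(2E) + 6·(6 + x) = 12, i.e. 36 + 6x − (36 + 3x) = 12.
Collecting terms: 3x = 12, so x = 4.
Then 2E = 36 + 3·4 = 48, so E = 24, V = 2E/3 = 16, F = 6 + 4 = 10.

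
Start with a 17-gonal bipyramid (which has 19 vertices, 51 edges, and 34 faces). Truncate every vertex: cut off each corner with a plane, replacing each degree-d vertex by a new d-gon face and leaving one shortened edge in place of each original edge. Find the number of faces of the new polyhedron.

53

Truncation replaces each original edge-end by a new vertex, so V′ = 2E = 102.
Each original edge survives, and each old vertex of degree d contributes d new edges; summing degrees gives Σd = 2E, so E′ = E + 2E = 3E = 153.
Each original face survives and each original vertex becomes one new face: F′ = F + V = 53.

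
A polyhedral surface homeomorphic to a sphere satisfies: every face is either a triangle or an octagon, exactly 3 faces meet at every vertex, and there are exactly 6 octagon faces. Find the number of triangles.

8

Let x be the number of triangles; then F = 6 + x.
Edge–face incidences: 2E = 8·6 + 3·x = 48 + 3x.
Every vertex has degree 3, so 3V = 2E.
Euler: V − E + F = 2 ⇒ (2E)/3 − E + (6 + x) = 2.
Multiply by 6: 2·(2E) − 3·(2E) + 6·(6 + x) = 12, i.e. 36 + 6x − (48 + 3x) = 12.
Collecting terms: 3x − 12 = 12, so 3x = 24, so x = 8.
Then 2E = 48 + 3·8 = 72, so E = 36, V = 2E/3 = 24, F = 6 + 8 = 14.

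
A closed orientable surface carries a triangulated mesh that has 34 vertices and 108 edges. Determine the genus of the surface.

2

Every face is a triangle and each edge borders two faces, so 3F = 2·108, giving F = 72.
χ = V − E + F = 34 − 108 + 72 = -2.
For a closed orientable surface χ = 2 − 2g, so g = (2 − (-2))/2 = 2.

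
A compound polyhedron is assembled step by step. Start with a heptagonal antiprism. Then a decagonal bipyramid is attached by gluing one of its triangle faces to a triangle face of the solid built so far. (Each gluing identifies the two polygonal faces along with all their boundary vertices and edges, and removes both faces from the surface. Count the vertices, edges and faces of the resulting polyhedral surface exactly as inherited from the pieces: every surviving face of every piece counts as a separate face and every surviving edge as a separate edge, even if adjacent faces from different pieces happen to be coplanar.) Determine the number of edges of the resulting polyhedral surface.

A heptagonal antiprism: V=14, E=28, F=16.
Attach a decagonal bipyramid (V=12, E=30, F=20) along a 3-gon: merge 3 vertices and 3 edges, delete both glued faces → V=23, E=55, F=34.
Check: V − E + F = 23 − 55 + 34 = 2.

55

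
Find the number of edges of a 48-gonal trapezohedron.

192

The n-trapezohedron (dual of the n-antiprism) has V = 2·48 + 2 = 98, E = 4·48 = 192, F = 2·48 = 96.
Check: V − E + F = 98 − 192 + 96 = 2.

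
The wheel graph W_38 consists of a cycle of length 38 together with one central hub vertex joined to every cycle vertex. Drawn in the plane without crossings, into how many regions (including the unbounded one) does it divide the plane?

W_38 has V = 38 + 1 = 39 vertices and E = 2·38 = 76 edges.
By Euler's formula F = 2 − V + E = 2 − 39 + 76 = 39.

39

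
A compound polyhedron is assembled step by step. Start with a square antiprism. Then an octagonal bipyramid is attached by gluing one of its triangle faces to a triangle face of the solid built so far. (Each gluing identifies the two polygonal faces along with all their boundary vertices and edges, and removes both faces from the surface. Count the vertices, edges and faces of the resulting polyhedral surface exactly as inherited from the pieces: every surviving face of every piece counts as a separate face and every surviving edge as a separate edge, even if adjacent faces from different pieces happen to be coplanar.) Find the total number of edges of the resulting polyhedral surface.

37

A square antiprism: V=8, E=16, F=10.
Attach an octagonal bipyramid (V=10, E=24, F=16) along a 3-gon: merge 3 vertices and 3 edges, delete both glued faces → V=15, E=37, F=24.
Check: V − E + F = 15 − 37 + 24 = 2.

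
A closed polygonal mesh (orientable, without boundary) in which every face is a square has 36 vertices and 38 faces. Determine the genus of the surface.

Every face is a square, so 2E = 4·38 = 152, giving E = 76.
χ = V − E + F = 36 − 76 + 38 = -2.
For a closed orientable surface χ = 2 − 2g, so g = (2 − (-2))/2 = 2.

2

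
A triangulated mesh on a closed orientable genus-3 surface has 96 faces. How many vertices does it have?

44

χ = 2 − 2·3 = -4, and every face is a triangle so 3F = 2E.
E = 3·96/2 = 144. Then V = -4 + E − F = -4 + 144 − 96 = 44.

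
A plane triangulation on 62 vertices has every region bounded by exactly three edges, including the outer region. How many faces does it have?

In a plane triangulation 3F = 2E and V − E + F = 2, so F = 2V − 4 = 2·62 − 4 = 120.

120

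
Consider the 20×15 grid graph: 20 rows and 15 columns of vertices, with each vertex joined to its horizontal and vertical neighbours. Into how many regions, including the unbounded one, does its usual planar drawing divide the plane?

The grid has V = 20·15 = 300 vertices and E = 20·14 + 15·19 = 565 edges.
F = 2 − V + E = 2 − 300 + 565 = 267.

267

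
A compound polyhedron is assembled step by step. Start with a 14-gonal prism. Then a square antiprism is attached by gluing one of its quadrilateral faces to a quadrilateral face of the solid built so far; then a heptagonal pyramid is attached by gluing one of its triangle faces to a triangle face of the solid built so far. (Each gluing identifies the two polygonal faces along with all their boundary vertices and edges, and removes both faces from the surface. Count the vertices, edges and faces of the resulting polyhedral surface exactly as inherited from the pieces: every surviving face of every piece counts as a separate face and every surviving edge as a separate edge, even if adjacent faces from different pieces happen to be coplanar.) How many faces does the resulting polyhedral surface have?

A 14-gonal prism: V=28, E=42, F=16.
Attach a square antiprism (V=8, E=16, F=10) along a 4-gon: merge 4 vertices and 4 edges, delete both glued faces → V=32, E=54, F=24.
Attach a heptagonal pyramid (V=8, E=14, F=8) along a 3-gon: merge 3 vertices and 3 edges, delete both glued faces → V=37, E=65, F=30.
Check: V − E + F = 37 − 65 + 30 = 2.

30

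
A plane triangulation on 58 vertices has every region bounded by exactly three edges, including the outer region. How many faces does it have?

In a plane triangulation 3F = 2E and V − E + F = 2, so F = 2V − 4 = 2·58 − 4 = 112.

112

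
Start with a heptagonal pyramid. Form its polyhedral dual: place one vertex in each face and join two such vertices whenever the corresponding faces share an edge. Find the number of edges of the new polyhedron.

The base solid has V = 8, E = 14, F = 8.
The dual swaps V and F and preserves E: V′ = F = 8, E′ = E = 14, F′ = V = 8.

14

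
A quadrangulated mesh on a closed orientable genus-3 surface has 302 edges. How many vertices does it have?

χ = 2 − 2·3 = -4, and every face is a square so 4F = 2E.
F = 2E/4 = 151. Then V = -4 + E − F = -4 + 302 − 151 = 147.

147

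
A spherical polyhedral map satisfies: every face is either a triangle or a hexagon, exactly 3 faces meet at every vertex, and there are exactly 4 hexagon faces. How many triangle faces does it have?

4

Let x be the number of triangles; then F = 4 + x.
Edge–face incidences: 2E = 6·4 + 3·x = 24 + 3x.
Every vertex has degree 3, so 3V = 2E.
Euler: V − E + F = 2 ⇒ (2E)/3 − E + (4 + x) = 2.
Multiply by 6: 2·(2E) − 3·(2E) + 6·(4 + x) = 12, i.e. 24 + 6x − (24 + 3x) = 12.
Collecting terms: 3x = 12, so x = 4.
Then 2E = 24 + 3·4 = 36, so E = 18, V = 2E/3 = 12, F = 4 + 4 = 8.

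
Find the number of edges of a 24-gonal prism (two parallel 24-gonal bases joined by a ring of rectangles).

A prism on an n-gon has two n-gon bases and n rectangular sides: V = 2·24 = 48, E = 3·24 = 72, F = 24 + 2 = 26.

72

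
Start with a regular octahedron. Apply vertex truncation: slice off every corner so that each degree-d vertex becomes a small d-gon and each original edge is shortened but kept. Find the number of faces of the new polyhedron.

14

The base solid has V = 6, E = 12, F = 8.
Truncation replaces each original edge-end by a new vertex, so V′ = 2E = 24.
Each original edge survives, and each old vertex of degree d contributes d new edges; summing degrees gives Σd = 2E, so E′ = E + 2E = 3E = 36.
Each original face survives and each original vertex becomes one new face: F′ = F + V = 14.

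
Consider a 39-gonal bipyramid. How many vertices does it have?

41

A bipyramid over an n-gon has 2n triangular faces and n + 2 vertices: V = 39 + 2 = 41, E = 3·39 = 117, F = 2·39 = 78.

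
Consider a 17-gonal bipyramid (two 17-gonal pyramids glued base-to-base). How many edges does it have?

A bipyramid over an n-gon has 2n triangular faces and n + 2 vertices: V = 17 + 2 = 19, E = 3·17 = 51, F = 2·17 = 34.
Check: V − E + F = 19 − 51 + 34 = 2.

51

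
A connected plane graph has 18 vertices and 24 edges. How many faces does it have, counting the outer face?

8

Euler's formula for a connected plane graph: V − E + F = 2, so F = 2 − 18 + 24 = 8.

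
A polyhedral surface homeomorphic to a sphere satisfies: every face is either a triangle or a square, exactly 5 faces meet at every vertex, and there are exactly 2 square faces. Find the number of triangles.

Let x be the number of triangles; then F = 2 + x.
Edge–face incidences: 2E = 4·2 + 3·x = 8 + 3x.
Every vertex has degree 5, so 5V = 2E.
Euler: V − E + F = 2 ⇒ (2E)/5 − E + (2 + x) = 2.
Multiply by 10: 2·(2E) − 5·(2E) + 10·(2 + x) = 20, i.e. 20 + 10x − 3·(8 + 3x) = 20.
Collecting terms: x − 4 = 20, so x = 24.
Then 2E = 8 + 3·24 = 80, so E = 40, V = 2E/5 = 16, F = 2 + 24 = 26.

24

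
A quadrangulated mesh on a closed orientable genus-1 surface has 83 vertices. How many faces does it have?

χ = 2 − 2·1 = 0, and every face is a square so 4F = 2E.
V − E + F = 0 with E = 4F/2 gives 83 − (4/2 − 1)·F = 0, so F = 83 and E = 166.

83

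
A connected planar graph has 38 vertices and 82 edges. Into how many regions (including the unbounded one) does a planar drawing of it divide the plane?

Euler's formula for a connected plane graph: V − E + F = 2, so F = 2 − 38 + 82 = 46.

46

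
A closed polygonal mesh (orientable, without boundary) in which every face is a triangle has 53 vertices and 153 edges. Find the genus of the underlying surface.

Every face is a triangle and each edge borders two faces, so 3F = 2·153, giving F = 102.
χ = V − E + F = 53 − 153 + 102 = 2.
For a closed orientable surface χ = 2 − 2g, so g = (2 − (2))/2 = 0.

0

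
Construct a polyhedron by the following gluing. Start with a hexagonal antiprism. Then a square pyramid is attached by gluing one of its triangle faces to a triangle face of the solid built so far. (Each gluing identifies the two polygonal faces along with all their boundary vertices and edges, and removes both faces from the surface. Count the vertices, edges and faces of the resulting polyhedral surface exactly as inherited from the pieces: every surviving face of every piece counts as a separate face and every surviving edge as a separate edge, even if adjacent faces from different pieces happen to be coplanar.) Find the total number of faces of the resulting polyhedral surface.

A hexagonal antiprism: V=12, E=24, F=14.
Attach a square pyramid (V=5, E=8, F=5) along a 3-gon: merge 3 vertices and 3 edges, delete both glued faces → V=14, E=29, F=17.
Check: V − E + F = 14 − 29 + 17 = 2.

17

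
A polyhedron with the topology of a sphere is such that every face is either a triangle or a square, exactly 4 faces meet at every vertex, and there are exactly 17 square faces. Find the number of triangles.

Let x be the number of triangles; then F = 17 + x.
Edge–face incidences: 2E = 4·17 + 3·x = 68 + 3x.
Every vertex has degree 4, so 4V = 2E.
Euler: V − E + F = 2 ⇒ (2E)/4 − E + (17 + x) = 2.
Multiply by 8: 2·(2E) − 4·(2E) + 8·(17 + x) = 16, i.e. 136 + 8x − 2·(68 + 3x) = 16.
Collecting terms: 2x = 16, so x = 8.
Then 2E = 68 + 3·8 = 92, so E = 46, V = 2E/4 = 23, F = 17 + 8 = 25.

8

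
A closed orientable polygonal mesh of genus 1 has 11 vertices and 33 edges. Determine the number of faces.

22

For a closed orientable surface of genus 1, χ = 2 − 2·1 = 0.
F = 0 − V + E = 0 − 11 + 33 = 22.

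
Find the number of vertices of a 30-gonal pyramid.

31

A pyramid on an n-gon base has one n-gon and n triangles: V = 30 + 1 = 31, E = 2·30 = 60, F = 30 + 1 = 31.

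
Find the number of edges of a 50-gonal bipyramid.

A bipyramid over an n-gon has 2n triangular faces and n + 2 vertices: V = 50 + 2 = 52, E = 3·50 = 150, F = 2·50 = 100.
Check: V − E + F = 52 − 150 + 100 = 2.

150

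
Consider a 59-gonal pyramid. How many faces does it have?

60

A pyramid on an n-gon base has one n-gon and n triangles: V = 59 + 1 = 60, E = 2·59 = 118, F = 59 + 1 = 60.
Check: V − E + F = 60 − 118 + 60 = 2.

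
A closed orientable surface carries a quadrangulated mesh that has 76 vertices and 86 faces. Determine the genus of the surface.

Every face is a square, so 2E = 4·86 = 344, giving E = 172.
χ = V − E + F = 76 − 172 + 86 = -10.
For a closed orientable surface χ = 2 − 2g, so g = (2 − (-10))/2 = 6.

6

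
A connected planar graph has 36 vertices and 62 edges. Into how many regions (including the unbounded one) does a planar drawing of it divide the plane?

28

Euler's formula for a connected plane graph: V − E + F = 2, so F = 2 − 36 + 62 = 28.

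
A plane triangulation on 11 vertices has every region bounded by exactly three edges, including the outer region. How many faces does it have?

In a plane triangulation 3F = 2E and V − E + F = 2, so F = 2V − 4 = 2·11 − 4 = 18.

18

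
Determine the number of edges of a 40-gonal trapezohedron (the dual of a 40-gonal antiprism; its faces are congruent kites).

160

The n-trapezohedron (dual of the n-antiprism) has V = 2·40 + 2 = 82, E = 4·40 = 160, F = 2·40 = 80.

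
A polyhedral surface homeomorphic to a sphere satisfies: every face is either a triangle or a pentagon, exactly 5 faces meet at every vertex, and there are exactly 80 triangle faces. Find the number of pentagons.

Let x be the number of pentagons; then F = 80 + x.
Edge–face incidences: 2E = 3·80 + 5·x = 240 + 5x.
Every vertex has degree 5, so 5V = 2E.
Euler: V − E + F = 2 ⇒ (2E)/5 − E + (80 + x) = 2.
Multiply by 10: 2·(2E) − 5·(2E) + 10·(80 + x) = 20, i.e. 800 + 10x − 3·(240 + 5x) = 20.
Collecting terms: −5x + 80 = 20, so −5x = −60, so x = 12.
Then 2E = 240 + 5·12 = 300, so E = 150, V = 2E/5 = 60, F = 80 + 12 = 92.

12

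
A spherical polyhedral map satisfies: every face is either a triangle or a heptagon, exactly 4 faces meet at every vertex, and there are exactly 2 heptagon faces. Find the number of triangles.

Let x be the number of triangles; then F = 2 + x.
Edge–face incidences: 2E = 7·2 + 3·x = 14 + 3x.
Every vertex has degree 4, so 4V = 2E.
Euler: V − E + F = 2 ⇒ (2E)/4 − E + (2 + x) = 2.
Multiply by 8: 2·(2E) − 4·(2E) + 8·(2 + x) = 16, i.e. 16 + 8x − 2·(14 + 3x) = 16.
Collecting terms: 2x − 12 = 16, so 2x = 28, so x = 14.
Then 2E = 14 + 3·14 = 56, so E = 28, V = 2E/4 = 14, F = 2 + 14 = 16.

14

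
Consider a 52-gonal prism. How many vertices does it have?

A prism on an n-gon has two n-gon bases and n rectangular sides: V = 2·52 = 104, E = 3·52 = 156, F = 52 + 2 = 54.
Check: V − E + F = 104 − 156 + 54 = 2.

104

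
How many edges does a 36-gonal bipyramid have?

108

A bipyramid over an n-gon has 2n triangular faces and n + 2 vertices: V = 36 + 2 = 38, E = 3·36 = 108, F = 2·36 = 72.
Check: V − E + F = 38 − 108 + 72 = 2.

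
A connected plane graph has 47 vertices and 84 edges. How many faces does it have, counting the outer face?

39

Euler's formula for a connected plane graph: V − E + F = 2, so F = 2 − 47 + 84 = 39.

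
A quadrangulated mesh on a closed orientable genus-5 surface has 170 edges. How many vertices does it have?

χ = 2 − 2·5 = -8, and every face is a square so 4F = 2E.
F = 2E/4 = 85. Then V = -8 + E − F = -8 + 170 − 85 = 77.

77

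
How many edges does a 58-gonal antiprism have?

An antiprism on an n-gon has two n-gon caps and 2n triangles: V = 2·58 = 116, E = 4·58 = 232, F = 2·58 + 2 = 118.

232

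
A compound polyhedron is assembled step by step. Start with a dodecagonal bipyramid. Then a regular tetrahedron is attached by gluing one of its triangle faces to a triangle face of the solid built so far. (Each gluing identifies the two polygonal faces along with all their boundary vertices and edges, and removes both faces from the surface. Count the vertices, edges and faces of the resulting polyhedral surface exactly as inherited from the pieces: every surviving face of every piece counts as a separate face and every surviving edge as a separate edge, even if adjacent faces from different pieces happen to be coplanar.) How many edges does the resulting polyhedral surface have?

39

A dodecagonal bipyramid: V=14, E=36, F=24.
Attach a regular tetrahedron (V=4, E=6, F=4) along a 3-gon: merge 3 vertices and 3 edges, delete both glued faces → V=15, E=39, F=26.
Check: V − E + F = 15 − 39 + 26 = 2.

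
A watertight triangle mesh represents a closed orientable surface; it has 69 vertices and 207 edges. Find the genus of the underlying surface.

1

Every face is a triangle and each edge borders two faces, so 3F = 2·207, giving F = 138.
χ = V − E + F = 69 − 207 + 138 = 0.
For a closed orientable surface χ = 2 − 2g, so g = (2 − (0))/2 = 1.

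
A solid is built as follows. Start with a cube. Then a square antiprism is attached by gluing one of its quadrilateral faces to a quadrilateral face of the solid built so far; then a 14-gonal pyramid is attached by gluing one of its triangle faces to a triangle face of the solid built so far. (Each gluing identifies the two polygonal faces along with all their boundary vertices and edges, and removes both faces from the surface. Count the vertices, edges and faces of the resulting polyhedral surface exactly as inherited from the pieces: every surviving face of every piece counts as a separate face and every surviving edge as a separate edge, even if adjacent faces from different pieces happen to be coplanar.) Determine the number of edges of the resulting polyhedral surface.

49

A cube: V=8, E=12, F=6.
Attach a square antiprism (V=8, E=16, F=10) along a 4-gon: merge 4 vertices and 4 edges, delete both glued faces → V=12, E=24, F=14.
Attach a 14-gonal pyramid (V=15, E=28, F=15) along a 3-gon: merge 3 vertices and 3 edges, delete both glued faces → V=24, E=49, F=27.
Check: V − E + F = 24 − 49 + 27 = 2.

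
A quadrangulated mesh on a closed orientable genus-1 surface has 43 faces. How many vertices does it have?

43

χ = 2 − 2·1 = 0, and every face is a square so 4F = 2E.
E = 4·43/2 = 86. Then V = 0 + E − F = 0 + 86 − 43 = 43.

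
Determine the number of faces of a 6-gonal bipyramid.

A bipyramid over an n-gon has 2n triangular faces and n + 2 vertices: V = 6 + 2 = 8, E = 3·6 = 18, F = 2·6 = 12.

12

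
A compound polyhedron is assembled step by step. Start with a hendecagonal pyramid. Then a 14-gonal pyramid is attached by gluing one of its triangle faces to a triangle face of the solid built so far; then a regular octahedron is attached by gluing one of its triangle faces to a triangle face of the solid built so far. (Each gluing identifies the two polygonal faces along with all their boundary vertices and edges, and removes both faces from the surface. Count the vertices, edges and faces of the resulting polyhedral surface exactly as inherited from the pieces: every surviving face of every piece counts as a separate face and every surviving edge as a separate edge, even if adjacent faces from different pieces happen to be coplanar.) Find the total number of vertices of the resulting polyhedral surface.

A hendecagonal pyramid: V=12, E=22, F=12.
Attach a 14-gonal pyramid (V=15, E=28, F=15) along a 3-gon: merge 3 vertices and 3 edges, delete both glued faces → V=24, E=47, F=25.
Attach a regular octahedron (V=6, E=12, F=8) along a 3-gon: merge 3 vertices and 3 edges, delete both glued faces → V=27, E=56, F=31.
Check: V − E + F = 27 − 56 + 31 = 2.

27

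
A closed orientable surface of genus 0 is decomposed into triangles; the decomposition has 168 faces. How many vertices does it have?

86

χ = 2 − 2·0 = 2, and every face is a triangle so 3F = 2E.
E = 3·168/2 = 252. Then V = 2 + E − F = 2 + 252 − 168 = 86.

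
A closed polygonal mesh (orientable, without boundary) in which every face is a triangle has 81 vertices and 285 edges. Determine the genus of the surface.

Every face is a triangle and each edge borders two faces, so 3F = 2·285, giving F = 190.
χ = V − E + F = 81 − 285 + 190 = -14.
For a closed orientable surface χ = 2 − 2g, so g = (2 − (-14))/2 = 8.

8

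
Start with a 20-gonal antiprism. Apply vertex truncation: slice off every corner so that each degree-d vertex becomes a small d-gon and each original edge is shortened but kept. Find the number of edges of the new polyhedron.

The base solid has V = 40, E = 80, F = 42.
Truncation replaces each original edge-end by a new vertex, so V′ = 2E = 160.
Each original edge survives, and each old vertex of degree d contributes d new edges; summing degrees gives Σd = 2E, so E′ = E + 2E = 3E = 240.
Each original face survives and each original vertex becomes one new face: F′ = F + V = 82.

240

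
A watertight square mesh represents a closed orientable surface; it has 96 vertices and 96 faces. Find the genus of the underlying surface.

1

Every face is a square, so 2E = 4·96 = 384, giving E = 192.
χ = V − E + F = 96 − 192 + 96 = 0.
For a closed orientable surface χ = 2 − 2g, so g = (2 − (0))/2 = 1.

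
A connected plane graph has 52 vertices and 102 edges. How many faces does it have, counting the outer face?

52

Euler's formula for a connected plane graph: V − E + F = 2, so F = 2 − 52 + 102 = 52.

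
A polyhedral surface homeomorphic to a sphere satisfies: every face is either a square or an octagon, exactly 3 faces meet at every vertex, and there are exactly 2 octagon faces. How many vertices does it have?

16

Let x be the number of squares; then F = 2 + x.
Edge–face incidences: 2E = 8·2 + 4·x = 16 + 4x.
Every vertex has degree 3, so 3V = 2E.
Euler: V − E + F = 2 ⇒ (2E)/3 − E + (2 + x) = 2.
Multiply by 6: 2·(2E) − 3·(2E) + 6·(2 + x) = 12, i.e. 12 + 6x − (16 + 4x) = 12.
Collecting terms: 2x − 4 = 12, so 2x = 16, so x = 8.
Then 2E = 16 + 4·8 = 48, so E = 24, V = 2E/3 = 16, F = 2 + 8 = 10.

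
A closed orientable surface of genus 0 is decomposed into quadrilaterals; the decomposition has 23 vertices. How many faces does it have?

χ = 2 − 2·0 = 2, and every face is a square so 4F = 2E.
V − E + F = 2 with E = 4F/2 gives 23 − (4/2 − 1)·F = 2, so F = 21 and E = 42.

21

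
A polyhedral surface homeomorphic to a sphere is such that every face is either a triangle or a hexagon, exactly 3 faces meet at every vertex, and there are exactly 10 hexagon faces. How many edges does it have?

36

Let x be the number of triangles; then F = 10 + x.
Edge–face incidences: 2E = 6·10 + 3·x = 60 + 3x.
Every vertex has degree 3, so 3V = 2E.
Euler: V − E + F = 2 ⇒ (2E)/3 − E + (10 + x) = 2.
Multiply by 6: 2·(2E) − 3·(2E) + 6·(10 + x) = 12, i.e. 60 + 6x − (60 + 3x) = 12.
Collecting terms: 3x = 12, so x = 4.
Then 2E = 60 + 3·4 = 72, so E = 36, V = 2E/3 = 24, F = 10 + 4 = 14.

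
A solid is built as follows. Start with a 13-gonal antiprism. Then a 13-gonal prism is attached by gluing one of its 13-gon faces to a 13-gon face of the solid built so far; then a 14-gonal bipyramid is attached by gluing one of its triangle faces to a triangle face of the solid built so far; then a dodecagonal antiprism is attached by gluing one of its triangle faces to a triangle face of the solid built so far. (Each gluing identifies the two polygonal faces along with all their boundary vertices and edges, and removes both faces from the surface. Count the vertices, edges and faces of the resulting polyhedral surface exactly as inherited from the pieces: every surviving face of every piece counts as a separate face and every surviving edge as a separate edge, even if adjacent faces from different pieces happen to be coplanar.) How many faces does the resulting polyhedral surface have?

91

A 13-gonal antiprism: V=26, E=52, F=28.
Attach a 13-gonal prism (V=26, E=39, F=15) along a 13-gon: merge 13 vertices and 13 edges, delete both glued faces → V=39, E=78, F=41.
Attach a 14-gonal bipyramid (V=16, E=42, F=28) along a 3-gon: merge 3 vertices and 3 edges, delete both glued faces → V=52, E=117, F=67.
Attach a dodecagonal antiprism (V=24, E=48, F=26) along a 3-gon: merge 3 vertices and 3 edges, delete both glued faces → V=73, E=162, F=91.
Check: V − E + F = 73 − 162 + 91 = 2.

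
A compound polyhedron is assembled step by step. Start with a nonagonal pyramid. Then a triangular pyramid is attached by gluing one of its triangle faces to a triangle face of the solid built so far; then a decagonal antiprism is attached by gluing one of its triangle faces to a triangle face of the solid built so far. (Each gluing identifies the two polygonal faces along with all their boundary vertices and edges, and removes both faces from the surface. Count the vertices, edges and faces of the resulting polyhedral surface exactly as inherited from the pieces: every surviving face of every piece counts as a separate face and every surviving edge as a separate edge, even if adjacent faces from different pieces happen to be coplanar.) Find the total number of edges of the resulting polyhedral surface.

58

A nonagonal pyramid: V=10, E=18, F=10.
Attach a triangular pyramid (V=4, E=6, F=4) along a 3-gon: merge 3 vertices and 3 edges, delete both glued faces → V=11, E=21, F=12.
Attach a decagonal antiprism (V=20, E=40, F=22) along a 3-gon: merge 3 vertices and 3 edges, delete both glued faces → V=28, E=58, F=32.
Check: V − E + F = 28 − 58 + 32 = 2.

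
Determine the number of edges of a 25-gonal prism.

75

A prism on an n-gon has two n-gon bases and n rectangular sides: V = 2·25 = 50, E = 3·25 = 75, F = 25 + 2 = 27.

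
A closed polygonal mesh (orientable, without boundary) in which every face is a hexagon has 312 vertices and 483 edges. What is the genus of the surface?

Every face is a hexagon and each edge borders two faces, so 6F = 2·483, giving F = 161.
χ = V − E + F = 312 − 483 + 161 = -10.
For a closed orientable surface χ = 2 − 2g, so g = (2 − (-10))/2 = 6.

6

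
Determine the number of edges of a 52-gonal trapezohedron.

208

The n-trapezohedron (dual of the n-antiprism) has V = 2·52 + 2 = 106, E = 4·52 = 208, F = 2·52 = 104.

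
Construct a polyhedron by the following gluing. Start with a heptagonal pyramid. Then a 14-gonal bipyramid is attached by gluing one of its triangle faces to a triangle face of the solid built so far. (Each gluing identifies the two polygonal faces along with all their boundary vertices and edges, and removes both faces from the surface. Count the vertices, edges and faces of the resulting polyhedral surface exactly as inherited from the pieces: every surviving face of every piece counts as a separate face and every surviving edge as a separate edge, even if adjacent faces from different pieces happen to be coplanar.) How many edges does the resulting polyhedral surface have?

A heptagonal pyramid: V=8, E=14, F=8.
Attach a 14-gonal bipyramid (V=16, E=42, F=28) along a 3-gon: merge 3 vertices and 3 edges, delete both glued faces → V=21, E=53, F=34.
Check: V − E + F = 21 − 53 + 34 = 2.

53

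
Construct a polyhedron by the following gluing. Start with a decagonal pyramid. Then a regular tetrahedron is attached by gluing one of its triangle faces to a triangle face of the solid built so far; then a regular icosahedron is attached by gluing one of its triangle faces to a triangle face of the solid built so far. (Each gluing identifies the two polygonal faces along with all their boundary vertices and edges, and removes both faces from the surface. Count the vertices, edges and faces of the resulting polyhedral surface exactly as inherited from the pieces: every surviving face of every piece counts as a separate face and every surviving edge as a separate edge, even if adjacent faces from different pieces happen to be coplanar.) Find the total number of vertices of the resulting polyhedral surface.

21

A decagonal pyramid: V=11, E=20, F=11.
Attach a regular tetrahedron (V=4, E=6, F=4) along a 3-gon: merge 3 vertices and 3 edges, delete both glued faces → V=12, E=23, F=13.
Attach a regular icosahedron (V=12, E=30, F=20) along a 3-gon: merge 3 vertices and 3 edges, delete both glued faces → V=21, E=50, F=31.
Check: V − E + F = 21 − 50 + 31 = 2.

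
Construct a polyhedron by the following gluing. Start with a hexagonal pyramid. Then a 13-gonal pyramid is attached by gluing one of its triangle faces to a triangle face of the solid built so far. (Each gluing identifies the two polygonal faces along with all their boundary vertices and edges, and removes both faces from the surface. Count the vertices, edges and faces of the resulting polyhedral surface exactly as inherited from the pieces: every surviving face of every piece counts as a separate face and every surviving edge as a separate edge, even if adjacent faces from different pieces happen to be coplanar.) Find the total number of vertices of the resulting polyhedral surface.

A hexagonal pyramid: V=7, E=12, F=7.
Attach a 13-gonal pyramid (V=14, E=26, F=14) along a 3-gon: merge 3 vertices and 3 edges, delete both glued faces → V=18, E=35, F=19.
Check: V − E + F = 18 − 35 + 19 = 2.

18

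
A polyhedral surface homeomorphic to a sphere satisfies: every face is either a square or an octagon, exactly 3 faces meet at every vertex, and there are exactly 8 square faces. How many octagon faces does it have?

2

Let x be the number of octagons; then F = 8 + x.
Edge–face incidences: 2E = 4·8 + 8·x = 32 + 8x.
Every vertex has degree 3, so 3V = 2E.
Euler: V − E + F = 2 ⇒ (2E)/3 − E + (8 + x) = 2.
Multiply by 6: 2·(2E) − 3·(2E) + 6·(8 + x) = 12, i.e. 48 + 6x − (32 + 8x) = 12.
Collecting terms: −2x + 16 = 12, so −2x = −4, so x = 2.
Then 2E = 32 + 8·2 = 48, so E = 24, V = 2E/3 = 16, F = 8 + 2 = 10.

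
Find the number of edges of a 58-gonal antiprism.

An antiprism on an n-gon has two n-gon caps and 2n triangles: V = 2·58 = 116, E = 4·58 = 232, F = 2·58 + 2 = 118.

232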